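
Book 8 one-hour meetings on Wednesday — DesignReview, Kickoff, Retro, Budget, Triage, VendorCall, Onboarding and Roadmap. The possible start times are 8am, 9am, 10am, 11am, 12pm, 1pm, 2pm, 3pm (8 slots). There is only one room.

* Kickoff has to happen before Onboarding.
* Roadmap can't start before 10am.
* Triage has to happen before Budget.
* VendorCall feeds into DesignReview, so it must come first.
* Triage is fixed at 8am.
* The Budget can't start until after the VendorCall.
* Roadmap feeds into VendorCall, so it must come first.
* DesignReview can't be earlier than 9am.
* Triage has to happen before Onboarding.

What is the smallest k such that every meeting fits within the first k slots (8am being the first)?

The precedence chain requires at least 3 distinct slots.
With at most 1 per slot and 8 meetings, at least 8 slots are needed.
Propagating the time windows through the other constraints, DesignReview can't land before 12pm — that is slot 5 counting from 8am — so the schedule must run through at least 5 slots.
8 works (last occupied slot: 3pm): for example Retro in 3pm; VendorCall in 11am; Triage in 8am; Roadmap in 10am; Kickoff in 9am; Onboarding in 2pm; Budget in 1pm; DesignReview in 12pm.

8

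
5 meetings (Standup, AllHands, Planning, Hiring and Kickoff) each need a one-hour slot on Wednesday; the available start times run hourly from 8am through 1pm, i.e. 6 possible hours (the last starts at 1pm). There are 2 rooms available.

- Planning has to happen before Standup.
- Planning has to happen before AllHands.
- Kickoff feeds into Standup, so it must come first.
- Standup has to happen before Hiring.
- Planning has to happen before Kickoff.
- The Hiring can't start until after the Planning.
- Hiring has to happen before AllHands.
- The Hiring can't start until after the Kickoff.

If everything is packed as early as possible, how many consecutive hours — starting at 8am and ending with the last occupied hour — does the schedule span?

The precedence chain requires at least 5 distinct hours.
With at most 2 per hour and 5 meetings, at least 3 hours are needed.
5 works (last occupied hour: 12pm): for example Kickoff=9am; Hiring=11am; Planning=8am; Standup=10am; AllHands=12pm.

5 hours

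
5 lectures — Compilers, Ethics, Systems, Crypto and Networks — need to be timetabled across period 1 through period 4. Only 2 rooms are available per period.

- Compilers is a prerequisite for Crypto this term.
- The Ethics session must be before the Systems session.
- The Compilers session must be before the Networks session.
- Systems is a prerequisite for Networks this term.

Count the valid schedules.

Splitting on Compilers: it can be period 1 (12), period 2 (8), period 3 (3). Listing each branch's schedules as (Ethics, Systems, Crypto, Networks) by period number:
Compilers=period 1: (1,2,2,3) (1,2,2,4) (1,2,3,3) (1,2,3,4) (1,2,4,3) (1,2,4,4) (1,3,2,4) (1,3,3,4) (1,3,4,4) (2,3,2,4) (2,3,3,4) (2,3,4,4) — 12.
Compilers=period 2: (1,2,3,3) (1,2,3,4) (1,2,4,3) (1,2,4,4) (1,3,3,4) (1,3,4,4) (2,3,3,4) (2,3,4,4) — 8.
Compilers=period 3: (1,2,4,4) (1,3,4,4) (2,3,4,4) — 3.
Summing: 12 + 8 + 3 = 23.

23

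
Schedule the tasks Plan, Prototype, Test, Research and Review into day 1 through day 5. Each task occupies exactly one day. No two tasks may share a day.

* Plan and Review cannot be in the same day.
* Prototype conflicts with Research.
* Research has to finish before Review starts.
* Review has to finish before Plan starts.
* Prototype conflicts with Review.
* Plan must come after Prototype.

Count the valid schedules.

15

Splitting on Plan: it can be day 4 (3), day 5 (12). Listing each branch's schedules as (Prototype, Test, Research, Review) by day number:
Plan=day 4: (1,5,2,3) (2,5,1,3) (3,5,1,2) — 3.
Plan=day 5: (1,2,3,4) (1,3,2,4) (1,4,2,3) (2,1,3,4) (2,3,1,4) (2,4,1,3) (3,1,2,4) (3,2,1,4) (3,4,1,2) (4,1,2,3) (4,2,1,3) (4,3,1,2) — 12.
Summing: 3 + 12 = 15.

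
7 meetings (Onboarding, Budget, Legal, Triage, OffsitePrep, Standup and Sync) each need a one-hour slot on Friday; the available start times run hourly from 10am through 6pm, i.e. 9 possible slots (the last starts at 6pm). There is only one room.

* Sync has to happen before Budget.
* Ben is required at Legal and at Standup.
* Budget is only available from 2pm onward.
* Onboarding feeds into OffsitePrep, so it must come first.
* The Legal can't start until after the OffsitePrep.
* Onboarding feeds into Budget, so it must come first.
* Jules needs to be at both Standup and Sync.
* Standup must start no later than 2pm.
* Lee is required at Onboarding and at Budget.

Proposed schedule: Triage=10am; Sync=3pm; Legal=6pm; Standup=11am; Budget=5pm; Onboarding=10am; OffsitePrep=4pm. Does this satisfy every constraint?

Jules needs to be at both Standup and Sync — holds.
There is only one room — violated.
Standup must start no later than 2pm — holds.
Sync has to happen before Budget — holds.
Onboarding feeds into OffsitePrep, so it must come first — holds.
The Legal can't start until after the OffsitePrep — holds.
Onboarding feeds into Budget, so it must come first — holds.
Budget is only available from 2pm onward — holds.
Ben is required at Legal and at Standup — holds.
Lee is required at Onboarding and at Budget — holds.

No — it violates: There is only one room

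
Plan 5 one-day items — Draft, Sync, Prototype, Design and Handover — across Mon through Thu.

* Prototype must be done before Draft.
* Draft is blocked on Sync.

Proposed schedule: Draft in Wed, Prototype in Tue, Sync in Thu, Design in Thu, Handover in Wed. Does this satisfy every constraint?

No. Draft is blocked on Sync is not satisfied.

Prototype must be done before Draft — holds.
Draft is blocked on Sync — violated.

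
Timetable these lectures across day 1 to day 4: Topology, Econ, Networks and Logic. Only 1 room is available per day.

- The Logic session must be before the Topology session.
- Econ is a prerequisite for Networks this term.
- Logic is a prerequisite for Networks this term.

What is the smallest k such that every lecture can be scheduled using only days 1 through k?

4 days

The precedence chain requires at least 2 distinct days.
With at most 1 per day and 4 lectures, at least 4 days are needed.
4 works (last occupied day: day 4): for example Networks in day 3; Logic in day 1; Topology in day 4; Econ in day 2.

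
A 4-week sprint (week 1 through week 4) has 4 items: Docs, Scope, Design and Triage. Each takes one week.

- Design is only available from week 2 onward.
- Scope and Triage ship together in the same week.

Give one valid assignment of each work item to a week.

Docs -> week 1, Scope -> week 1, Design -> week 2, Triage -> week 1

Checking: Scope = Triage = week 1; Design=week 2 in [week 2,week 4].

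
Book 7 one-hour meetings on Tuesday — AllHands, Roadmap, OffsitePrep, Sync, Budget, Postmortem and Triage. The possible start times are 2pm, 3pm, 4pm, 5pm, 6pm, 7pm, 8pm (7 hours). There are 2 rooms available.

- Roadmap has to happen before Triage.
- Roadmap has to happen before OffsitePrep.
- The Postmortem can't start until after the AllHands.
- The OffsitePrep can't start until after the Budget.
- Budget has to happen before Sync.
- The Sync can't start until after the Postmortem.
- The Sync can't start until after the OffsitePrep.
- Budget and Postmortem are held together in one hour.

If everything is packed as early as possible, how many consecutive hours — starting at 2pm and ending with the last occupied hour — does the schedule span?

4 hours

The precedence chain requires at least 4 distinct hours.
With at most 2 per hour and 7 meetings, at least 4 hours are needed.
4 works (last occupied hour: 5pm): for example Roadmap in 2pm; Triage in 4pm; AllHands in 2pm; OffsitePrep in 4pm; Postmortem in 3pm; Sync in 5pm; Budget in 3pm.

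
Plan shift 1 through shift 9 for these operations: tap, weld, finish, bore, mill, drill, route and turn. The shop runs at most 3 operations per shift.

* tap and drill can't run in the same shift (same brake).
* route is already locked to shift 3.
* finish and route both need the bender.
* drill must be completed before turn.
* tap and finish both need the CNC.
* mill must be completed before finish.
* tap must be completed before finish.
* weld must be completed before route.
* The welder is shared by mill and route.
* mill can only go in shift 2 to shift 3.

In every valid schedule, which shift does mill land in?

shift 2

mill's window is shift 2–shift 3.
route is fixed at shift 3, and mill can't share a shift with route.
So mill must be shift 2.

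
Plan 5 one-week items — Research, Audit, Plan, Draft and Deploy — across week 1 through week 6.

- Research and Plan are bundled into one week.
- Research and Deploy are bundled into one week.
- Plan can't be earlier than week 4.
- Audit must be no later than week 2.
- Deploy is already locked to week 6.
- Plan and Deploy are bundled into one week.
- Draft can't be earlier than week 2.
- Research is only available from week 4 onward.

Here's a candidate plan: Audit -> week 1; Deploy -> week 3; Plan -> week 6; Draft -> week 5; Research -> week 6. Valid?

Invalid. Research and Deploy are bundled into one week.

Plan can't be earlier than week 4 — holds.
Audit must be no later than week 2 — holds.
Plan and Deploy are bundled into one week — violated.
Research and Deploy are bundled into one week — violated.
Research is only available from week 4 onward — holds.
Draft can't be earlier than week 2 — holds.
Deploy is already locked to week 6 — violated.
Research and Plan are bundled into one week — holds.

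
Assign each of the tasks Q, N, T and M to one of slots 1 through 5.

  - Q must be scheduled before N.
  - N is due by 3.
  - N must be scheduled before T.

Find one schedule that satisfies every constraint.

Q=1; T=3; M=1; N=2

Checking: Q(1) before N(2); N(2) before T(3); N=2 in [1,3].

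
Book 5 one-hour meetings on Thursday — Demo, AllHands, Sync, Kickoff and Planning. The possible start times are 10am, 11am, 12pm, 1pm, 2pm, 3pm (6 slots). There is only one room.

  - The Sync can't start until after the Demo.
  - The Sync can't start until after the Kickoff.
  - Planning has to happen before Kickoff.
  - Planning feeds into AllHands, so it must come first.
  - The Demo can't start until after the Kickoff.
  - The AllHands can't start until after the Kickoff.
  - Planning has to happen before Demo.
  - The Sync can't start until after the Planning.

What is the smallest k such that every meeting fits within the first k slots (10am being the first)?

5 slots

The precedence chain requires at least 4 distinct slots.
With at most 1 per slot and 5 meetings, at least 5 slots are needed.
5 works (last occupied slot: 2pm): for example Sync -> 1pm, AllHands -> 2pm, Kickoff -> 11am, Planning -> 10am, Demo -> 12pm.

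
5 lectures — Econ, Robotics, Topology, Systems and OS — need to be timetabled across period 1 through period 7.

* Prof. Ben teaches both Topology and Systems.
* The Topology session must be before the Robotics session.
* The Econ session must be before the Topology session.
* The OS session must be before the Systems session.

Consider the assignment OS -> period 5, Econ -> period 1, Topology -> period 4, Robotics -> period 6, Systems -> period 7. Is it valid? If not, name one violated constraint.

Valid

Prof. Ben teaches both Topology and Systems — holds.
The Topology session must be before the Robotics session — holds.
The OS session must be before the Systems session — holds.
The Econ session must be before the Topology session — holds.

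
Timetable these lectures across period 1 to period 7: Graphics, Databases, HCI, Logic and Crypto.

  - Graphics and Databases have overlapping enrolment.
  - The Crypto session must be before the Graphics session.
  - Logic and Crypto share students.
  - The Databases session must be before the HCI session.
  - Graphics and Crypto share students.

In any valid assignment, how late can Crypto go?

period 6

Downstream work caps Crypto at period 6.
Crypto at period 6 is achievable: Logic=period 1; Databases=period 1; HCI=period 2; Crypto=period 6; Graphics=period 7.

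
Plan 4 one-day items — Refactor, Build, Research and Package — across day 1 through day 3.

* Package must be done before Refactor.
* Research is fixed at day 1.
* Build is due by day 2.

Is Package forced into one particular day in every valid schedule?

No

Package can be day 1 (e.g. Refactor in day 2; Research in day 1; Build in day 1; Package in day 1) or day 2 (e.g. Refactor in day 3; Package in day 2; Build in day 1; Research in day 1).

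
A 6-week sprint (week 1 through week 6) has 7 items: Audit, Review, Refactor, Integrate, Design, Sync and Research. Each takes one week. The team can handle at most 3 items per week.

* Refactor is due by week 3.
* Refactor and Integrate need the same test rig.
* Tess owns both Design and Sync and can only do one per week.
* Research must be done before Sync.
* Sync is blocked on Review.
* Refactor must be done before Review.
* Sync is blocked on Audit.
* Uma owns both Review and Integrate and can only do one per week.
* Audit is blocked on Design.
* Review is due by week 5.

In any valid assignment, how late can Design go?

week 4

Downstream work caps Design at week 4.
Design at week 4 is achievable: Integrate in week 3, Audit in week 5, Design in week 4, Sync in week 6, Review in week 2, Refactor in week 1, Research in week 1.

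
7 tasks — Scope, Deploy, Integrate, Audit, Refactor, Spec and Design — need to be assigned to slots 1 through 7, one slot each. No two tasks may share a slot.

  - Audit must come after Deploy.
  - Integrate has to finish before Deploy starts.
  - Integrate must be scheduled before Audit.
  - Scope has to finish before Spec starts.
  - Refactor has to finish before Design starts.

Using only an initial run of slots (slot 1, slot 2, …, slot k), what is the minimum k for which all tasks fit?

The precedence chain requires at least 3 distinct slots.
With at most 1 per slot and 7 tasks, at least 7 slots are needed.
7 works (last occupied slot: 7): for example Deploy=2, Refactor=5, Spec=6, Design=7, Integrate=1, Audit=3, Scope=4.

7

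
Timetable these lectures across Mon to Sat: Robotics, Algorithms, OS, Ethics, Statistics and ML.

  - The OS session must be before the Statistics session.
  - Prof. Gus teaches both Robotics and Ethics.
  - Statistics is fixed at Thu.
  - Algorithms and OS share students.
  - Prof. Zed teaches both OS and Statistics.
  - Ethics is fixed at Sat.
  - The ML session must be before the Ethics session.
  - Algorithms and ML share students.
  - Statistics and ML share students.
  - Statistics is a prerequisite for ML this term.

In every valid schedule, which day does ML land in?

Statistics is fixed at Thu and must come before ML, so ML is at least Fri.
Ethics is fixed at Sat and must come after ML, so ML is at most Fri.
So ML must be Fri.

Fri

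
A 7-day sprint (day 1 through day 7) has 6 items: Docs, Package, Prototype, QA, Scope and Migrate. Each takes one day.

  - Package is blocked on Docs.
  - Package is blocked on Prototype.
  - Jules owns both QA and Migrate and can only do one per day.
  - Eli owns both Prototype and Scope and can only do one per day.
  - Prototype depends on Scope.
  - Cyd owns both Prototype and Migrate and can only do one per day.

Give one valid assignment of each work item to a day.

Migrate in day 3, Scope in day 1, QA in day 1, Docs in day 1, Prototype in day 2, Package in day 3

Checking: Prototype(day 2) before Package(day 3); Docs(day 1) before Package(day 3); Scope(day 1) before Prototype(day 2); QA(day 1) != Migrate(day 3); Prototype(day 2) != Migrate(day 3); Prototype(day 2) != Scope(day 1).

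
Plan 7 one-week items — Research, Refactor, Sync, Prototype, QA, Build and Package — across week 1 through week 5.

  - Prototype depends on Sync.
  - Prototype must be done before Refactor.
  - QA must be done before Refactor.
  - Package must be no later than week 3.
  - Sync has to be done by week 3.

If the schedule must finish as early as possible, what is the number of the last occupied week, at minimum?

3

The precedence chain requires at least 3 distinct weeks.
3 works (last occupied week: week 3): for example Sync in week 1, Refactor in week 3, Prototype in week 2, QA in week 1, Build in week 1, Research in week 1, Package in week 1.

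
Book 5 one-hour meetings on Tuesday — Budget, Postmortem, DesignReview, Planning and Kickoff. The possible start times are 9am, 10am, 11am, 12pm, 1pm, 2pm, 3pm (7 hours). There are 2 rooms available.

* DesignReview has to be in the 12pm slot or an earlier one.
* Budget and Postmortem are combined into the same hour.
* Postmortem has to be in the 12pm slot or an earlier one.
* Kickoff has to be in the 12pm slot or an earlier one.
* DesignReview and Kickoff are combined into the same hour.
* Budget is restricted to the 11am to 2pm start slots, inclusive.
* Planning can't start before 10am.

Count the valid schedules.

26

Splitting on Budget: it can be 11am (13), 12pm (13). Listing each branch's schedules as (Postmortem, DesignReview, Planning, Kickoff):
Budget=11am: (11am,9am,10am,9am) (11am,9am,12pm,9am) (11am,9am,1pm,9am) (11am,9am,2pm,9am) (11am,9am,3pm,9am) (11am,10am,12pm,10am) (11am,10am,1pm,10am) (11am,10am,2pm,10am) (11am,10am,3pm,10am) (11am,12pm,10am,12pm) (11am,12pm,1pm,12pm) (11am,12pm,2pm,12pm) (11am,12pm,3pm,12pm) — 13.
Budget=12pm: (12pm,9am,10am,9am) (12pm,9am,11am,9am) (12pm,9am,1pm,9am) (12pm,9am,2pm,9am) (12pm,9am,3pm,9am) (12pm,10am,11am,10am) (12pm,10am,1pm,10am) (12pm,10am,2pm,10am) (12pm,10am,3pm,10am) (12pm,11am,10am,11am) (12pm,11am,1pm,11am) (12pm,11am,2pm,11am) (12pm,11am,3pm,11am) — 13.
Summing: 13 + 13 = 26.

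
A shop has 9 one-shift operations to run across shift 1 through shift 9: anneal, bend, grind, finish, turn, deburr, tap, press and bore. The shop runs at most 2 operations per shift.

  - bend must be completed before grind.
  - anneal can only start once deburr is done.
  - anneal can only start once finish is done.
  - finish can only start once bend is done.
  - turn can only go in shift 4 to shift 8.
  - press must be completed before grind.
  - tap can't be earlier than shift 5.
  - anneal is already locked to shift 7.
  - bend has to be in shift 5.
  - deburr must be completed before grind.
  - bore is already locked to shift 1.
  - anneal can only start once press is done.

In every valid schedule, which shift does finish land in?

bend is fixed at shift 5 and must come before finish, so finish is at least shift 6.
anneal is fixed at shift 7 and must come after finish, so finish is at most shift 6.
So finish must be shift 6.

shift 6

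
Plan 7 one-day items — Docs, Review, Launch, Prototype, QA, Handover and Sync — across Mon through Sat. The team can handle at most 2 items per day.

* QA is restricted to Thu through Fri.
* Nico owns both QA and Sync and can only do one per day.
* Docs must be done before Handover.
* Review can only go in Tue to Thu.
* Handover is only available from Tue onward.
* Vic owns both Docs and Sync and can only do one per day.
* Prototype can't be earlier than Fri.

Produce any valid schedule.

Handover -> Tue, Docs -> Mon, Sync -> Wed, Review -> Tue, QA -> Thu, Launch -> Mon, Prototype -> Fri

Checking: Docs(Mon) before Handover(Tue); Docs(Mon) != Sync(Wed); QA(Thu) != Sync(Wed); Review=Tue in [Tue,Thu]; Handover=Tue in [Tue,Sat]; Prototype=Fri in [Fri,Sat]; QA=Thu in [Thu,Fri]; max 2 per day (cap 2).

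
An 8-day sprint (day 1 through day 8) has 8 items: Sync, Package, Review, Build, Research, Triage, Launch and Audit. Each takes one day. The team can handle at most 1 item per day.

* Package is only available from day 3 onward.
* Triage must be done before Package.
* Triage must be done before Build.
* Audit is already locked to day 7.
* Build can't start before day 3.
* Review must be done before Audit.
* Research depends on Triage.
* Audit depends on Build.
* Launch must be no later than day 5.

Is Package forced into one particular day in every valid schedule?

Package can be day 3 (e.g. Sync=day 8, Audit=day 7, Research=day 6, Build=day 4, Launch=day 1, Triage=day 2, Package=day 3, Review=day 5) or day 4 (e.g. Review -> day 5; Launch -> day 1; Sync -> day 8; Build -> day 3; Audit -> day 7; Research -> day 6; Triage -> day 2; Package -> day 4).

No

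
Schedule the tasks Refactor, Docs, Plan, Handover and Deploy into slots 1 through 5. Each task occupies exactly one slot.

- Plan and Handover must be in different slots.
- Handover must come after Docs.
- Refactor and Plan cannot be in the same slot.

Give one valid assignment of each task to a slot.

Docs -> 1, Refactor -> 1, Handover -> 2, Deploy -> 1, Plan -> 3

Checking: Docs(1) before Handover(2); Refactor(1) != Plan(3); Plan(3) != Handover(2).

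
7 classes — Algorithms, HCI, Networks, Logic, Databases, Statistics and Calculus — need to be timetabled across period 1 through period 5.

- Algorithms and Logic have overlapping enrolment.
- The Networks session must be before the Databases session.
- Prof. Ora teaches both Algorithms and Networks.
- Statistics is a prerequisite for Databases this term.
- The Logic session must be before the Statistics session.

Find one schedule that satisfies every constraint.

Networks in period 1, HCI in period 1, Calculus in period 1, Algorithms in period 2, Statistics in period 2, Logic in period 1, Databases in period 3

Checking: Logic(period 1) before Statistics(period 2); Networks(period 1) before Databases(period 3); Statistics(period 2) before Databases(period 3); Algorithms(period 2) != Networks(period 1); Algorithms(period 2) != Logic(period 1).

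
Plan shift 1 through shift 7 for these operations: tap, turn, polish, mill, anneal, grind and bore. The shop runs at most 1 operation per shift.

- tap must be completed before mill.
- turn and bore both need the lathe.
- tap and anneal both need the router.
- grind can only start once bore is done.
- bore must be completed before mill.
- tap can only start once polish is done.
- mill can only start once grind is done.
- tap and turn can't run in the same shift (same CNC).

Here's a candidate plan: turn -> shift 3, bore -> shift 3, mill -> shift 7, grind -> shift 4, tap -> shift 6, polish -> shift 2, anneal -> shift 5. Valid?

No — it violates: turn and bore both need the lathe

The shop runs at most 1 operation per shift — violated.
turn and bore both need the lathe — violated.
tap and turn can't run in the same shift (same CNC) — holds.
tap must be completed before mill — holds.
grind can only start once bore is done — holds.
bore must be completed before mill — holds.
mill can only start once grind is done — holds.
tap can only start once polish is done — holds.
tap and anneal both need the router — holds.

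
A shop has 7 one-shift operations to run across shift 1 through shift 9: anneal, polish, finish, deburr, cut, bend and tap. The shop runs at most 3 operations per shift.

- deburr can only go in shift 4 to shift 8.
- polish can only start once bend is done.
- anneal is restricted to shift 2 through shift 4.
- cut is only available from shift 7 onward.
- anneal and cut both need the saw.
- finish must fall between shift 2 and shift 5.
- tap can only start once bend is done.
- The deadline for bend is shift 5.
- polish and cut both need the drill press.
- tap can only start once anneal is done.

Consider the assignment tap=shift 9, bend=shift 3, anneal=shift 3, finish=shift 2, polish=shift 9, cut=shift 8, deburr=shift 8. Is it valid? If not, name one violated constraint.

polish can only start once bend is done — holds.
deburr can only go in shift 4 to shift 8 — holds.
cut is only available from shift 7 onward — holds.
polish and cut both need the drill press — holds.
The shop runs at most 3 operations per shift — holds.
finish must fall between shift 2 and shift 5 — holds.
The deadline for bend is shift 5 — holds.
anneal and cut both need the saw — holds.
anneal is restricted to shift 2 through shift 4 — holds.
tap can only start once bend is done — holds.
tap can only start once anneal is done — holds.

Yes, all constraints hold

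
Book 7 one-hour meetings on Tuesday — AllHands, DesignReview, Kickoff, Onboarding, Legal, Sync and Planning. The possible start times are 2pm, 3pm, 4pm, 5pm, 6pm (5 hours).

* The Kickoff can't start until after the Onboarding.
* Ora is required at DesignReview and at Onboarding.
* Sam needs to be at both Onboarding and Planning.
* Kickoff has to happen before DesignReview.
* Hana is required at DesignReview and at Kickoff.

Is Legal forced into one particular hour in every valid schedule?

No

Legal can be 2pm (e.g. AllHands in 2pm; Onboarding in 2pm; Planning in 3pm; DesignReview in 4pm; Sync in 2pm; Kickoff in 3pm; Legal in 2pm) or 3pm (e.g. Legal=3pm; Onboarding=2pm; Sync=2pm; DesignReview=4pm; Planning=3pm; AllHands=2pm; Kickoff=3pm).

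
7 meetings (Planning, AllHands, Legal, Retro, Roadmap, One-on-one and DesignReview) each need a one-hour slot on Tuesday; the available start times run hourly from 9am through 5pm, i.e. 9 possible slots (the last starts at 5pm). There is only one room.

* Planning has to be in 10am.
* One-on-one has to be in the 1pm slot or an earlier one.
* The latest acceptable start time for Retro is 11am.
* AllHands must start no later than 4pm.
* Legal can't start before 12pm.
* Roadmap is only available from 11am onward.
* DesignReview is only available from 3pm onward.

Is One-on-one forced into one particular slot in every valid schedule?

No

One-on-one can be 9am (e.g. Planning in 10am, Retro in 11am, One-on-one in 9am, AllHands in 2pm, Legal in 12pm, Roadmap in 1pm, DesignReview in 3pm) or 11am (e.g. Retro -> 9am, Planning -> 10am, Legal -> 12pm, Roadmap -> 1pm, AllHands -> 2pm, One-on-one -> 11am, DesignReview -> 3pm).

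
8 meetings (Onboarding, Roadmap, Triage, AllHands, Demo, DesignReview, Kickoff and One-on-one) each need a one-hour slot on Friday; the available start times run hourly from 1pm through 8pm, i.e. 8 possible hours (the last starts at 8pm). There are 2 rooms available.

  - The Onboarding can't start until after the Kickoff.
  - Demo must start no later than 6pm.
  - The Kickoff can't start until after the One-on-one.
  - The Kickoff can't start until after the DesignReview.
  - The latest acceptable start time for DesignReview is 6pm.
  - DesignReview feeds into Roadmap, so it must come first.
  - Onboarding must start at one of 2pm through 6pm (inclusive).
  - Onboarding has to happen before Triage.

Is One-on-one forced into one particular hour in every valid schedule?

One-on-one can be 1pm (e.g. Onboarding -> 3pm, AllHands -> 4pm, Demo -> 2pm, Roadmap -> 3pm, Triage -> 4pm, One-on-one -> 1pm, Kickoff -> 2pm, DesignReview -> 1pm) or 2pm (e.g. Triage in 5pm; One-on-one in 2pm; Roadmap in 2pm; Onboarding in 4pm; AllHands in 3pm; DesignReview in 1pm; Demo in 1pm; Kickoff in 3pm).

No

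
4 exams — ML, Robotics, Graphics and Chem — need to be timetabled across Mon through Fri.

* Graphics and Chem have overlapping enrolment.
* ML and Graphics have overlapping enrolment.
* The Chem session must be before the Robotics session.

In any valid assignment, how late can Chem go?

Downstream work caps Chem at Thu.
Chem at Thu is achievable: Graphics in Tue, ML in Mon, Robotics in Fri, Chem in Thu.

Thu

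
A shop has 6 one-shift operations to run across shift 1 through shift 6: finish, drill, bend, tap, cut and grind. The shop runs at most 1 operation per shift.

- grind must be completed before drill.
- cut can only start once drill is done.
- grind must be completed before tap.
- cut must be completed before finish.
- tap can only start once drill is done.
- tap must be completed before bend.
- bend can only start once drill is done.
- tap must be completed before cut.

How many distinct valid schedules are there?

3

Enumerating: bend=shift 5, cut=shift 4, tap=shift 3, grind=shift 1, drill=shift 2, finish=shift 6 | bend in shift 6, grind in shift 1, drill in shift 2, cut in shift 4, tap in shift 3, finish in shift 5 | tap -> shift 3, grind -> shift 1, finish -> shift 6, cut -> shift 5, drill -> shift 2, bend -> shift 4.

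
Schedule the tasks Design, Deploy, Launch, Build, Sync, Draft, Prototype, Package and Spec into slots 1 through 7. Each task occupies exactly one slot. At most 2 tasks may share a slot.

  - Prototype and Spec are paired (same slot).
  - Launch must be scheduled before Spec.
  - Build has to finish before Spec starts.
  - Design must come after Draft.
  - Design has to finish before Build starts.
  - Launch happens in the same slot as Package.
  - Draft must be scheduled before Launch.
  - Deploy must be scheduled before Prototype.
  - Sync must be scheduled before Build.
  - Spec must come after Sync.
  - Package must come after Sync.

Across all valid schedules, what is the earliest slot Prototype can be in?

Prototype must be in the same slot as Spec, which can't be before 4, so Prototype is at least 4.
Prototype at 5 is achievable: Sync in 1; Design in 2; Deploy in 2; Package in 4; Launch in 4; Spec in 5; Prototype in 5; Draft in 1; Build in 3.
Nothing earlier works — the capacity limit rule out every slot before 5.

5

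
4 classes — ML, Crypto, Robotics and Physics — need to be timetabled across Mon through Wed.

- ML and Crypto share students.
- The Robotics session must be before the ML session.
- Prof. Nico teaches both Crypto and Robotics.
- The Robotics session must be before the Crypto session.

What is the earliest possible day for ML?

Tue

Precedence pushes ML to at least Tue.
ML at Tue is achievable: ML=Tue; Robotics=Mon; Physics=Mon; Crypto=Wed.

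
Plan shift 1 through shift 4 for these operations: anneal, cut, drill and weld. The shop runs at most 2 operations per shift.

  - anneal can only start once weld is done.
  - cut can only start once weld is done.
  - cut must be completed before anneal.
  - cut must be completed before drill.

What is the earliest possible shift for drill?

Precedence pushes drill to at least shift 3.
drill at shift 3 is achievable: weld in shift 1, drill in shift 3, cut in shift 2, anneal in shift 3.

shift 3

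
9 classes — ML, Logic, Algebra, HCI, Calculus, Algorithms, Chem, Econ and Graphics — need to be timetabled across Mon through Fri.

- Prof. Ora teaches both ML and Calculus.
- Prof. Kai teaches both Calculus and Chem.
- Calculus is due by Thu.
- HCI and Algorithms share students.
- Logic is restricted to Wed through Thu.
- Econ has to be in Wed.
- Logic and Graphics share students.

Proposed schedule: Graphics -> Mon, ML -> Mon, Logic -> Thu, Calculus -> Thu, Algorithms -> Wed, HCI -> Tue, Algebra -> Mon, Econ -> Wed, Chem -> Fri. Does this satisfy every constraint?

Calculus is due by Thu — holds.
Logic is restricted to Wed through Thu — holds.
HCI and Algorithms share students — holds.
Econ has to be in Wed — holds.
Logic and Graphics share students — holds.
Prof. Kai teaches both Calculus and Chem — holds.
Prof. Ora teaches both ML and Calculus — holds.

Yes, all constraints hold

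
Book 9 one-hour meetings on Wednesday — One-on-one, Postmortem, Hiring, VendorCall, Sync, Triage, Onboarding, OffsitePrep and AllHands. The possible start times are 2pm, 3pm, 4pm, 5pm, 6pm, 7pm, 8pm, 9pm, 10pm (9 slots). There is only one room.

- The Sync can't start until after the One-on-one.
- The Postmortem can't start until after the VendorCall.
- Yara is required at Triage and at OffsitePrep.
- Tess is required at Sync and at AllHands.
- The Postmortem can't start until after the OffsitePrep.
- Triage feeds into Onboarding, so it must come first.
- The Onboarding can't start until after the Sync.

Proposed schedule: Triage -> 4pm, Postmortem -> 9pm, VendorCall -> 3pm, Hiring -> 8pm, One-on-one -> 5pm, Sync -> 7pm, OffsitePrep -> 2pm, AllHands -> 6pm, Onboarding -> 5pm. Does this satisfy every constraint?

The Postmortem can't start until after the OffsitePrep — holds.
Yara is required at Triage and at OffsitePrep — holds.
The Postmortem can't start until after the VendorCall — holds.
Tess is required at Sync and at AllHands — holds.
There is only one room — violated.
Triage feeds into Onboarding, so it must come first — holds.
The Sync can't start until after the One-on-one — holds.
The Onboarding can't start until after the Sync — violated.

No. There is only one room is not satisfied.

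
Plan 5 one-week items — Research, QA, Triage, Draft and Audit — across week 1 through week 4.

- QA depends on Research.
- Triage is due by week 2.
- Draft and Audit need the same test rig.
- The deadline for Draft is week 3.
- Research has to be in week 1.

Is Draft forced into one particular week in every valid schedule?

Draft can be week 1 (e.g. Research=week 1; QA=week 2; Triage=week 1; Audit=week 2; Draft=week 1) or week 2 (e.g. Audit=week 1; Draft=week 2; Triage=week 1; Research=week 1; QA=week 2).

No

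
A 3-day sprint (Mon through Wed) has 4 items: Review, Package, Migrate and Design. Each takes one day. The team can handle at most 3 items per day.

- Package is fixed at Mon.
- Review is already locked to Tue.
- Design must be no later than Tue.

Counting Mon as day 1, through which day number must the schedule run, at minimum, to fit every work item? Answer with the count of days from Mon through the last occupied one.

2

With at most 3 per day and 4 work items, at least 2 days are needed.
Review can't be placed before Tue — that is day 2 counting from Mon — so the schedule must run through at least 2 days.
2 works (last occupied day: Tue): for example Migrate -> Mon; Design -> Mon; Review -> Tue; Package -> Mon.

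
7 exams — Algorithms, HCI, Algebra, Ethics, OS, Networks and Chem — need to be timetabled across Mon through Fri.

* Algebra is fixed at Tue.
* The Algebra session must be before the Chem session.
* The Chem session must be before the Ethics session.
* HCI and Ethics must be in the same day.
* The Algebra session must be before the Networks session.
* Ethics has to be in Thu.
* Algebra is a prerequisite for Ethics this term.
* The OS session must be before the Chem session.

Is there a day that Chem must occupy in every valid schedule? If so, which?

Wed

Algebra is fixed at Tue and must come before Chem, so Chem is at least Wed.
Ethics is fixed at Thu and must come after Chem, so Chem is at most Wed.
So Chem must be Wed.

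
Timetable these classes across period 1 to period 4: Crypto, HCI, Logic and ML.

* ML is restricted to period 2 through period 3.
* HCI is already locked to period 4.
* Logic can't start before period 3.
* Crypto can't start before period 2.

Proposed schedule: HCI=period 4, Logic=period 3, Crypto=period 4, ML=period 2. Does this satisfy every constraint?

Valid

Logic can't start before period 3 — holds.
ML is restricted to period 2 through period 3 — holds.
HCI is already locked to period 4 — holds.
Crypto can't start before period 2 — holds.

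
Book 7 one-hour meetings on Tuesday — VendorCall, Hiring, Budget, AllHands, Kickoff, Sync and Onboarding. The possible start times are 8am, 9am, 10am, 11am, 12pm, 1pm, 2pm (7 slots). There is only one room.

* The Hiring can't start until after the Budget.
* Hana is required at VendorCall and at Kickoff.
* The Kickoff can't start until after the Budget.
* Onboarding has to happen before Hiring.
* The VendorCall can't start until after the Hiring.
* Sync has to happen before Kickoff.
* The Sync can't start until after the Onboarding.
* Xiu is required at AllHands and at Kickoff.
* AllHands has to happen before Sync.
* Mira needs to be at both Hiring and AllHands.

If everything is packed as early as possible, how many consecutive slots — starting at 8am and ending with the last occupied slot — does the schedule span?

The precedence chain requires at least 3 distinct slots.
With at most 1 per slot and 7 meetings, at least 7 slots are needed.
7 works (last occupied slot: 2pm): for example Kickoff -> 1pm, AllHands -> 11am, Budget -> 8am, VendorCall -> 2pm, Sync -> 12pm, Onboarding -> 9am, Hiring -> 10am.

7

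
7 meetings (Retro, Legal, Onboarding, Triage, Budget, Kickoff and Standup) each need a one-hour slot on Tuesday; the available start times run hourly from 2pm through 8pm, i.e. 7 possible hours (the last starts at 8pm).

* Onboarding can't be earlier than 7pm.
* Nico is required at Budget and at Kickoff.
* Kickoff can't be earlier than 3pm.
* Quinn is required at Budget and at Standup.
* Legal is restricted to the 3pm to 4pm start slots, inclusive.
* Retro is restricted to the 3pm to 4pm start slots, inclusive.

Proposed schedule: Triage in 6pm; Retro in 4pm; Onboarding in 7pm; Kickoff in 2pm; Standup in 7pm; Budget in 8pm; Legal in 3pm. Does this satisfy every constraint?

Legal is restricted to the 3pm to 4pm start slots, inclusive — holds.
Nico is required at Budget and at Kickoff — holds.
Retro is restricted to the 3pm to 4pm start slots, inclusive — holds.
Kickoff can't be earlier than 3pm — violated.
Quinn is required at Budget and at Standup — holds.
Onboarding can't be earlier than 7pm — holds.

Invalid. Kickoff can't be earlier than 3pm.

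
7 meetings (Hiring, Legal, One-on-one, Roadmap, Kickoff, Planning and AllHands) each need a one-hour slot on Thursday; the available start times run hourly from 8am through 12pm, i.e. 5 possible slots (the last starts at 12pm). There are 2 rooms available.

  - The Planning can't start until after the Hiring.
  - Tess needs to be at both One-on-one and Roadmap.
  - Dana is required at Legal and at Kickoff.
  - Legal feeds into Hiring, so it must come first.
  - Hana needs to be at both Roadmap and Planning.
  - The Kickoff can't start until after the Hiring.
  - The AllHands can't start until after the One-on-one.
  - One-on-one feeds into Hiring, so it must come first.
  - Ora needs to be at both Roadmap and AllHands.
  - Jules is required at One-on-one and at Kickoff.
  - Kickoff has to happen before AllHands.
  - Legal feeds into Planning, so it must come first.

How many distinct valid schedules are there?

Splitting on Hiring: it can be 9am (21), 10am (20). Listing each branch's schedules as (Legal, One-on-one, Roadmap, Kickoff, Planning, AllHands):
Hiring=9am: (8am,8am,9am,10am,10am,11am) (8am,8am,9am,10am,10am,12pm) (8am,8am,9am,10am,11am,11am) (8am,8am,9am,10am,11am,12pm) (8am,8am,9am,10am,12pm,11am) (8am,8am,9am,10am,12pm,12pm) (8am,8am,9am,11am,10am,12pm) (8am,8am,9am,11am,11am,12pm) (8am,8am,9am,11am,12pm,12pm) (8am,8am,10am,10am,11am,11am) (8am,8am,10am,10am,11am,12pm) (8am,8am,10am,10am,12pm,11am) (8am,8am,10am,10am,12pm,12pm) (8am,8am,10am,11am,11am,12pm) (8am,8am,10am,11am,12pm,12pm) (8am,8am,11am,10am,10am,12pm) (8am,8am,11am,10am,12pm,12pm) (8am,8am,11am,11am,10am,12pm) (8am,8am,11am,11am,12pm,12pm) (8am,8am,12pm,10am,10am,11am) (8am,8am,12pm,10am,11am,11am) — 21.
Hiring=10am: (8am,8am,9am,11am,11am,12pm) (8am,8am,9am,11am,12pm,12pm) (8am,8am,10am,11am,11am,12pm) (8am,8am,10am,11am,12pm,12pm) (8am,8am,11am,11am,12pm,12pm) (8am,9am,8am,11am,11am,12pm) (8am,9am,8am,11am,12pm,12pm) (8am,9am,10am,11am,11am,12pm) (8am,9am,10am,11am,12pm,12pm) (8am,9am,11am,11am,12pm,12pm) (9am,8am,9am,11am,11am,12pm) (9am,8am,9am,11am,12pm,12pm) (9am,8am,10am,11am,11am,12pm) (9am,8am,10am,11am,12pm,12pm) (9am,8am,11am,11am,12pm,12pm) (9am,9am,8am,11am,11am,12pm) (9am,9am,8am,11am,12pm,12pm) (9am,9am,10am,11am,11am,12pm) (9am,9am,10am,11am,12pm,12pm) (9am,9am,11am,11am,12pm,12pm) — 20.
Summing: 21 + 20 = 41.

41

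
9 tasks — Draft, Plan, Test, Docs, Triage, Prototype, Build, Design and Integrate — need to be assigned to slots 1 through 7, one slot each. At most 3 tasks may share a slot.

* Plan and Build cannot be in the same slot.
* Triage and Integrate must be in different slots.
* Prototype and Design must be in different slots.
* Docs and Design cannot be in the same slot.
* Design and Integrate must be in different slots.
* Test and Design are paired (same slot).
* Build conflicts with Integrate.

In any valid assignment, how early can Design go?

1

Design at 1 is achievable: Docs in 2, Build in 3, Integrate in 4, Triage in 2, Plan in 2, Prototype in 3, Design in 1, Draft in 1, Test in 1.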